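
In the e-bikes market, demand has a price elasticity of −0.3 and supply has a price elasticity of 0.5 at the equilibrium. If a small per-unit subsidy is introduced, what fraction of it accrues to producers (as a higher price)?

For a small subsidy around the equilibrium, the benefit split depends on the relative slopes, which at a point are proportional to the elasticities.
Buyer share = εs/(εs + |εd|) = 0.5/(0.5 + 0.3) = 0.625; seller share = |εd|/(εs + |εd|) = 0.375.
So producers capture 0.375 of the subsidy.

Producer share = 0.375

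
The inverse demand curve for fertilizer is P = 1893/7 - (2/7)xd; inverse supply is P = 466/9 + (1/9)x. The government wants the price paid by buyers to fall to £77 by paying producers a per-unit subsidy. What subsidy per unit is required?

At a buyer price of 77, quantity demanded is 946.5 − 3.5·77 = 677.
Sellers supply 677 only when they receive Ps = 466/9 + (1/9)·677 = 127.
s = Ps − Pb = 127 − 77 = 50.

Required subsidy s = £50 per unit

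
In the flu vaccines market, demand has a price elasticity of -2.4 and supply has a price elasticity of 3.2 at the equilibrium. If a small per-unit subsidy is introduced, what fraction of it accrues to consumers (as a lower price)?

For a small subsidy around the equilibrium, the benefit split depends on the relative slopes, which at a point are proportional to the elasticities.
Buyer share = εs/(εs + |εd|) = 3.2/(3.2 + 2.4) = 4/7; seller share = |εd|/(εs + |εd|) = 3/7.

Consumer share = 4/7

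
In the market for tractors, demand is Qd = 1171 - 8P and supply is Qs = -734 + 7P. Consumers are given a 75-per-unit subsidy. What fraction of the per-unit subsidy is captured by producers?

Producer share = 8/15

Pre-subsidy: 1171 - 8P = -734 + 7P gives P* = 127, Q* = 155.
With the rebate, buyers effectively pay Pb = Ps − 75, where Ps is the price sellers receive.
Demand in terms of Ps becomes Qd = 1171 − 8(Ps − 75) = 1771 - 8Ps. Setting this equal to supply: 1771 - 8Ps = -734 + 7Ps, so Ps = 167.
Buyers pay Pb = 167 − 75 = 92; Q' = -734 + 7·167 = 435.
Buyers' price falls by P* − Pb = 127 − 92 = 35; sellers' price rises by Ps − P* = 167 − 127 = 40.
So producers capture 40/75 = 8/15 of each unit of subsidy.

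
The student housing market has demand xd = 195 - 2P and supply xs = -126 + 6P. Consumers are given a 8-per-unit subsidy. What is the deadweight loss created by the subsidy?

Deadweight loss = 48

Pre-subsidy: 195 - 2P = -126 + 6P gives P* = 40.125, x* = 114.75.
With the rebate, buyers effectively pay Pb = Ps − 8, where Ps is the price sellers receive.
Demand in terms of Ps becomes xd = 195 − 2(Ps − 8) = 211 - 2Ps. Setting this equal to supply: 211 - 2Ps = -126 + 6Ps, so Ps = 42.125.
Buyers pay Pb = 42.125 − 8 = 34.125; x' = -126 + 6·42.125 = 126.75.
The subsidy expands output by 126.75 − 114.75 = 12 past the efficient level; on those units the gap between marginal cost and willingness to pay runs from 0 up to 8.
DWL = ½ × 8 × 12 = 48.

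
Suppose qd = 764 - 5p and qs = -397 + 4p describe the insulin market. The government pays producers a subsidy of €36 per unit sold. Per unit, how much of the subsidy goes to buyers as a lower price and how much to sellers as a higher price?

Buyers gain €16 per unit; sellers gain €20 per unit

Pre-subsidy: 764 - 5p = -397 + 4p gives p* = 129, q* = 119.
With the subsidy, sellers receive ps = pb + 36 for each unit, where pb is the price buyers pay.
Supply in terms of pb becomes qs = -397 + 4(pb + 36) = -253 + 4pb. Setting this equal to demand: 764 - 5pb = -253 + 4pb, so pb = 113.
Sellers receive ps = 113 + 36 = 149; q' = 764 − 5·113 = 199.
Buyers' price falls by p* − pb = 129 − 113 = 16; sellers' price rises by ps − p* = 149 − 129 = 20.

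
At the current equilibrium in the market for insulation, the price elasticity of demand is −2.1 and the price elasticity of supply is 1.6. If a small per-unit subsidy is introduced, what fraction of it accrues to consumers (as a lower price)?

Consumer share = 16/37

For a small subsidy around the equilibrium, the benefit split depends on the relative slopes, which at a point are proportional to the elasticities.
Buyer share = εs/(εs + |εd|) = 1.6/(1.6 + 2.1) = 16/37; seller share = |εd|/(εs + |εd|) = 21/37.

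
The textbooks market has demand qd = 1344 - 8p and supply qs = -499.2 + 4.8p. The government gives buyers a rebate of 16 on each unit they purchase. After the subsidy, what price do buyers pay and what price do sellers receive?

Buyers pay 138; sellers receive 154

Pre-subsidy: 1344 - 8p = -499.2 + 4.8p gives p* = 144, q* = 192.
With the rebate, buyers effectively pay pb = ps − 16, where ps is the price sellers receive.
Demand in terms of ps becomes qd = 1344 − 8(ps − 16) = 1472 - 8ps. Setting this equal to supply: 1472 - 8ps = -499.2 + 4.8ps, so ps = 154.
Buyers pay pb = 154 − 16 = 138; q' = -499.2 + 4.8·154 = 240.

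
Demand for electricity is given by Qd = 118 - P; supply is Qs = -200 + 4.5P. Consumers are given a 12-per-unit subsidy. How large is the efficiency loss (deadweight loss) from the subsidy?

Deadweight loss = 648/11

Pre-subsidy: 118 - P = -200 + 4.5P gives P* = 636/11, Q* = 662/11.
With the rebate, buyers effectively pay Pb = Ps − 12, where Ps is the price sellers receive.
Demand in terms of Ps becomes Qd = 118 − 1(Ps − 12) = 130 - Ps. Setting this equal to supply: 130 - Ps = -200 + 4.5Ps, so Ps = 60.
Buyers pay Pb = 60 − 12 = 48; Q' = -200 + 4.5·60 = 70.
The subsidy expands output by 70 − 662/11 = 108/11 past the efficient level; on those units the gap between marginal cost and willingness to pay runs from 0 up to 12.
DWL = ½ × 12 × 108/11 = 648/11.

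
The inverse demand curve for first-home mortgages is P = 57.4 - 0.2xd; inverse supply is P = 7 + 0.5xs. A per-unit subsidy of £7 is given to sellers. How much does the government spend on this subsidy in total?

Pre-subsidy: 57.4 - 0.2x = 7 + 0.5x gives x* = 72 and P* = 43.
With the subsidy, sellers receive Ps = Pb + 7 for each unit, where Pb is the price buyers pay.
On the curves, Pb = 57.4 - 0.2x and Ps = 7 + 0.5x; the wedge Ps − Pb = 7 gives 7 + 0.5x − (57.4 - 0.2x) = 7, so x' = 82.
Then Pb = 57.4 − 0.2·82 = 41 and Ps = 7 + 0.5·82 = 48.
Government outlay = subsidy × quantity = 7 × 82 = 574.

Government cost = £574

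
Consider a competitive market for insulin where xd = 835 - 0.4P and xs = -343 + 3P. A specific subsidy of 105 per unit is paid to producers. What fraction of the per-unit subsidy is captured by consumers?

Pre-subsidy: 835 - 0.4P = -343 + 3P gives P* = 5890/17, x* = 11839/17.
With the subsidy, sellers receive Ps = Pb + 105 for each unit, where Pb is the price buyers pay.
Supply in terms of Pb becomes xs = -343 + 3(Pb + 105) = -28 + 3Pb. Setting this equal to demand: 835 - 0.4Pb = -28 + 3Pb, so Pb = 4315/17.
Sellers receive Ps = 4315/17 + 105 = 6100/17; x' = 835 − 0.4·(4315/17) = 12469/17.
Buyers' price falls by P* − Pb = 5890/17 − 4315/17 = 1575/17; sellers' price rises by Ps − P* = 6100/17 − 5890/17 = 210/17.
So consumers capture (1575/17)/105 = 15/17 of each unit of subsidy.

Consumer share = 15/17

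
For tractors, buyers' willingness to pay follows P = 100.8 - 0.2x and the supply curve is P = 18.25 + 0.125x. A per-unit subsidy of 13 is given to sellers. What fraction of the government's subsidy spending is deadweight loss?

DWL / government spending = 10/147

Pre-subsidy: 100.8 - 0.2x = 18.25 + 0.125x gives x* = 254 and P* = 50.
With the subsidy, sellers receive Ps = Pb + 13 for each unit, where Pb is the price buyers pay.
On the curves, Pb = 100.8 - 0.2x and Ps = 18.25 + 0.125x; the wedge Ps − Pb = 13 gives 18.25 + 0.125x − (100.8 - 0.2x) = 13, so x' = 294.
Then Pb = 100.8 − 0.2·294 = 42 and Ps = 18.25 + 0.125·294 = 55.
ΔCS = ½(254 + 294)(50 − 42) = 2192; ΔPS = ½(254 + 294)(55 − 50) = 1370.
Government spending = 13 × 294 = 3822.
DWL = ½ × 13 × (294 − 254) = 260; fraction = 260 / 3822 = 10/147.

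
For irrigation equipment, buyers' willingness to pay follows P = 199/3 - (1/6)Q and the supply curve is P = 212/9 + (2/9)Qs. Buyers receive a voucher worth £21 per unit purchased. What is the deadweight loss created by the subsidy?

Deadweight loss = £567

Pre-subsidy: 199/3 - (1/6)Q = 212/9 + (2/9)Q gives Q* = 110 and P* = 48.
With the rebate, buyers effectively pay Pb = Ps − 21, where Ps is the price sellers receive.
On the curves, Pb = 199/3 - (1/6)Q and Ps = 212/9 + (2/9)Q; the wedge Ps − Pb = 21 gives 212/9 + (2/9)Q − (199/3 - (1/6)Q) = 21, so Q' = 164.
Then Pb = 199/3 − (1/6)·164 = 39 and Ps = 212/9 + (2/9)·164 = 60.
The subsidy expands output by 164 − 110 = 54 past the efficient level; on those units the gap between marginal cost and willingness to pay runs from 0 up to 21.
DWL = ½ × 21 × 54 = 567.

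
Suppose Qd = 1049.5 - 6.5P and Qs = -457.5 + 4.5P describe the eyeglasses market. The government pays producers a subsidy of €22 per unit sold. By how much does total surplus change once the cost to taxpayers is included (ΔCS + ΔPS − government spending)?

Net change in total surplus = -€643.5

Pre-subsidy: 1049.5 - 6.5P = -457.5 + 4.5P gives P* = 137, Q* = 159.
With the subsidy, sellers receive Ps = Pb + 22 for each unit, where Pb is the price buyers pay.
Supply in terms of Pb becomes Qs = -457.5 + 4.5(Pb + 22) = -358.5 + 4.5Pb. Setting this equal to demand: 1049.5 - 6.5Pb = -358.5 + 4.5Pb, so Pb = 128.
Sellers receive Ps = 128 + 22 = 150; Q' = 1049.5 − 6.5·128 = 217.5.
ΔCS = ½(159 + 217.5)(137 − 128) = 1694.25; ΔPS = ½(159 + 217.5)(150 − 137) = 2447.25.
Government spending = 22 × 217.5 = 4785.
Net change = 1694.25 + 2447.25 − 4785 = -643.5. The loss equals the DWL triangle ½·22·58.5.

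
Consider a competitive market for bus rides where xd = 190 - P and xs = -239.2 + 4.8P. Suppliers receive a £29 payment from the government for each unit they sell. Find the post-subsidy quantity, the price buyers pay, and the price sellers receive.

x' = 140; buyers pay £50; sellers receive £79

Pre-subsidy: 190 - P = -239.2 + 4.8P gives P* = 74, x* = 116.
With the subsidy, sellers receive Ps = Pb + 29 for each unit, where Pb is the price buyers pay.
Supply in terms of Pb becomes xs = -239.2 + 4.8(Pb + 29) = -100 + 4.8Pb. Setting this equal to demand: 190 - Pb = -100 + 4.8Pb, so Pb = 50.
Sellers receive Ps = 50 + 29 = 79; x' = 190 − 1·50 = 140.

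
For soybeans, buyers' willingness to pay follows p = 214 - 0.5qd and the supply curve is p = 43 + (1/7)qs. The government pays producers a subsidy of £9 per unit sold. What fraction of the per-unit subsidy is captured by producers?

Pre-subsidy: 214 - 0.5q = 43 + (1/7)q gives q* = 266 and p* = 81.
With the subsidy, sellers receive ps = pb + 9 for each unit, where pb is the price buyers pay.
On the curves, pb = 214 - 0.5q and ps = 43 + (1/7)q; the wedge ps − pb = 9 gives 43 + (1/7)q − (214 - 0.5q) = 9, so q' = 280.
Then pb = 214 − 0.5·280 = 74 and ps = 43 + (1/7)·280 = 83.
Buyers' price falls by p* − pb = 81 − 74 = 7; sellers' price rises by ps − p* = 83 − 81 = 2.
So producers capture 2/9 = 2/9 of each unit of subsidy.

Producer share = 2/9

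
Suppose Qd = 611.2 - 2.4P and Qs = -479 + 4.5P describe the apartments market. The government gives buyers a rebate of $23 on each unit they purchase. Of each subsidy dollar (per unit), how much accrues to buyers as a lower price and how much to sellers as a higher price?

Pre-subsidy: 611.2 - 2.4P = -479 + 4.5P gives P* = 158, Q* = 232.
With the rebate, buyers effectively pay Pb = Ps − 23, where Ps is the price sellers receive.
Demand in terms of Ps becomes Qd = 611.2 − 2.4(Ps − 23) = 666.4 - 2.4Ps. Setting this equal to supply: 666.4 - 2.4Ps = -479 + 4.5Ps, so Ps = 166.
Buyers pay Pb = 166 − 23 = 143; Q' = -479 + 4.5·166 = 268.
Buyers' price falls by P* − Pb = 158 − 143 = 15; sellers' price rises by Ps − P* = 166 − 158 = 8.

Buyers gain $15 per unit; sellers gain $8 per unit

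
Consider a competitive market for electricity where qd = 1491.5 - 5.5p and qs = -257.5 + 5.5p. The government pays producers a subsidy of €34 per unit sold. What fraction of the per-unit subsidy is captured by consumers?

Pre-subsidy: 1491.5 - 5.5p = -257.5 + 5.5p gives p* = 159, q* = 617.
With the subsidy, sellers receive ps = pb + 34 for each unit, where pb is the price buyers pay.
Supply in terms of pb becomes qs = -257.5 + 5.5(pb + 34) = -70.5 + 5.5pb. Setting this equal to demand: 1491.5 - 5.5pb = -70.5 + 5.5pb, so pb = 142.
Sellers receive ps = 142 + 34 = 176; q' = 1491.5 − 5.5·142 = 710.5.
Buyers' price falls by p* − pb = 159 − 142 = 17; sellers' price rises by ps − p* = 176 − 159 = 17.
So consumers capture 17/34 = 0.5 of each unit of subsidy.

Consumer share = 0.5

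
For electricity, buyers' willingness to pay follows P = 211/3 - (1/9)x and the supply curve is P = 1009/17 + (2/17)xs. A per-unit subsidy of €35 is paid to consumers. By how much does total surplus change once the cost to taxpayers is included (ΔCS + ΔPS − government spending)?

Pre-subsidy: 211/3 - (1/9)x = 1009/17 + (2/17)x gives x* = 48 and P* = 65.
With the rebate, buyers effectively pay Pb = Ps − 35, where Ps is the price sellers receive.
On the curves, Pb = 211/3 - (1/9)x and Ps = 1009/17 + (2/17)x; the wedge Ps − Pb = 35 gives 1009/17 + (2/17)x − (211/3 - (1/9)x) = 35, so x' = 201.
Then Pb = 211/3 − (1/9)·201 = 48 and Ps = 1009/17 + (2/17)·201 = 83.
ΔCS = ½(48 + 201)(65 − 48) = 2116.5; ΔPS = ½(48 + 201)(83 − 65) = 2241.
Government spending = 35 × 201 = 7035.
Net change = 2116.5 + 2241 − 7035 = -2677.5. The loss equals the DWL triangle ½·35·153.

Net change in total surplus = -€2677.5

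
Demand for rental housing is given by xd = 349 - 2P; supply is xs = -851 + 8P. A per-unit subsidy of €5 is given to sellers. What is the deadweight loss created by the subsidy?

Deadweight loss = €20

Pre-subsidy: 349 - 2P = -851 + 8P gives P* = 120, x* = 109.
With the subsidy, sellers receive Ps = Pb + 5 for each unit, where Pb is the price buyers pay.
Supply in terms of Pb becomes xs = -851 + 8(Pb + 5) = -811 + 8Pb. Setting this equal to demand: 349 - 2Pb = -811 + 8Pb, so Pb = 116.
Sellers receive Ps = 116 + 5 = 121; x' = 349 − 2·116 = 117.
The subsidy expands output by 117 − 109 = 8 past the efficient level; on those units the gap between marginal cost and willingness to pay runs from 0 up to 5.
DWL = ½ × 5 × 8 = 20.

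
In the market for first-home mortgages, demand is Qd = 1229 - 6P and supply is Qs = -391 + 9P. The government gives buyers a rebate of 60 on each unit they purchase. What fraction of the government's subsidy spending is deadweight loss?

DWL / government spending = 108/797

Pre-subsidy: 1229 - 6P = -391 + 9P gives P* = 108, Q* = 581.
With the rebate, buyers effectively pay Pb = Ps − 60, where Ps is the price sellers receive.
Demand in terms of Ps becomes Qd = 1229 − 6(Ps − 60) = 1589 - 6Ps. Setting this equal to supply: 1589 - 6Ps = -391 + 9Ps, so Ps = 132.
Buyers pay Pb = 132 − 60 = 72; Q' = -391 + 9·132 = 797.
ΔCS = ½(581 + 797)(108 − 72) = 24804; ΔPS = ½(581 + 797)(132 − 108) = 16536.
Government spending = 60 × 797 = 47820.
DWL = ½ × 60 × (797 − 581) = 6480; fraction = 6480 / 47820 = 108/797.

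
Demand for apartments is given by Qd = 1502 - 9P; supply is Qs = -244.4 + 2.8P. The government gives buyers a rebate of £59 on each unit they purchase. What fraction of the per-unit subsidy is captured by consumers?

Consumer share = 14/59

Pre-subsidy: 1502 - 9P = -244.4 + 2.8P gives P* = 148, Q* = 170.
With the rebate, buyers effectively pay Pb = Ps − 59, where Ps is the price sellers receive.
Demand in terms of Ps becomes Qd = 1502 − 9(Ps − 59) = 2033 - 9Ps. Setting this equal to supply: 2033 - 9Ps = -244.4 + 2.8Ps, so Ps = 193.
Buyers pay Pb = 193 − 59 = 134; Q' = -244.4 + 2.8·193 = 296.
Buyers' price falls by P* − Pb = 148 − 134 = 14; sellers' price rises by Ps − P* = 193 − 148 = 45.
So consumers capture 14/59 = 14/59 of each unit of subsidy.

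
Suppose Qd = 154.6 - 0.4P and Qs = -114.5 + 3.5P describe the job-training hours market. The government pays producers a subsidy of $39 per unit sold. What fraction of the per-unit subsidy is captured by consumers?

Pre-subsidy: 154.6 - 0.4P = -114.5 + 3.5P gives P* = 69, Q* = 127.
With the subsidy, sellers receive Ps = Pb + 39 for each unit, where Pb is the price buyers pay.
Supply in terms of Pb becomes Qs = -114.5 + 3.5(Pb + 39) = 22 + 3.5Pb. Setting this equal to demand: 154.6 - 0.4Pb = 22 + 3.5Pb, so Pb = 34.
Sellers receive Ps = 34 + 39 = 73; Q' = 154.6 − 0.4·34 = 141.
Buyers' price falls by P* − Pb = 69 − 34 = 35; sellers' price rises by Ps − P* = 73 − 69 = 4.
So consumers capture 35/39 = 35/39 of each unit of subsidy.

Consumer share = 35/39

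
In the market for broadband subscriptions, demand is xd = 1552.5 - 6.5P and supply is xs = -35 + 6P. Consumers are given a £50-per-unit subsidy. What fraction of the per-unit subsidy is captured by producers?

Producer share = 0.52

Pre-subsidy: 1552.5 - 6.5P = -35 + 6P gives P* = 127, x* = 727.
With the rebate, buyers effectively pay Pb = Ps − 50, where Ps is the price sellers receive.
Demand in terms of Ps becomes xd = 1552.5 − 6.5(Ps − 50) = 1877.5 - 6.5Ps. Setting this equal to supply: 1877.5 - 6.5Ps = -35 + 6Ps, so Ps = 153.
Buyers pay Pb = 153 − 50 = 103; x' = -35 + 6·153 = 883.
Buyers' price falls by P* − Pb = 127 − 103 = 24; sellers' price rises by Ps − P* = 153 − 127 = 26.
So producers capture 26/50 = 0.52 of each unit of subsidy.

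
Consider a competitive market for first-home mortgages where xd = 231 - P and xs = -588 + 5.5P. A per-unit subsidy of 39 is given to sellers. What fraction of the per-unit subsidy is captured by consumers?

Pre-subsidy: 231 - P = -588 + 5.5P gives P* = 126, x* = 105.
With the subsidy, sellers receive Ps = Pb + 39 for each unit, where Pb is the price buyers pay.
Supply in terms of Pb becomes xs = -588 + 5.5(Pb + 39) = -373.5 + 5.5Pb. Setting this equal to demand: 231 - Pb = -373.5 + 5.5Pb, so Pb = 93.
Sellers receive Ps = 93 + 39 = 132; x' = 231 − 1·93 = 138.
Buyers' price falls by P* − Pb = 126 − 93 = 33; sellers' price rises by Ps − P* = 132 − 126 = 6.
So consumers capture 33/39 = 11/13 of each unit of subsidy.

Consumer share = 11/13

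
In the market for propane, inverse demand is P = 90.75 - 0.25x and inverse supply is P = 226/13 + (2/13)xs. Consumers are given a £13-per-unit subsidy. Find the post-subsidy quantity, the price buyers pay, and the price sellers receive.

Pre-subsidy: 90.75 - 0.25x = 226/13 + (2/13)x gives x* = 545/3 and P* = 136/3.
With the rebate, buyers effectively pay Pb = Ps − 13, where Ps is the price sellers receive.
On the curves, Pb = 90.75 - 0.25x and Ps = 226/13 + (2/13)x; the wedge Ps − Pb = 13 gives 226/13 + (2/13)x − (90.75 - 0.25x) = 13, so x' = 1497/7.
Then Pb = 90.75 − 0.25·(1497/7) = 261/7 and Ps = 226/13 + (2/13)·(1497/7) = 352/7.

x' = 1497/7; buyers pay 261/7; sellers receive 352/7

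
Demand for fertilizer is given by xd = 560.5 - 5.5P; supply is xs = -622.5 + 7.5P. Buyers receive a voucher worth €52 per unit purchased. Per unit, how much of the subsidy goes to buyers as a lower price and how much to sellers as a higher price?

Buyers gain €30 per unit; sellers gain €22 per unit

Pre-subsidy: 560.5 - 5.5P = -622.5 + 7.5P gives P* = 91, x* = 60.
With the rebate, buyers effectively pay Pb = Ps − 52, where Ps is the price sellers receive.
Demand in terms of Ps becomes xd = 560.5 − 5.5(Ps − 52) = 846.5 - 5.5Ps. Setting this equal to supply: 846.5 - 5.5Ps = -622.5 + 7.5Ps, so Ps = 113.
Buyers pay Pb = 113 − 52 = 61; x' = -622.5 + 7.5·113 = 225.
Buyers' price falls by P* − Pb = 91 − 61 = 30; sellers' price rises by Ps − P* = 113 − 91 = 22.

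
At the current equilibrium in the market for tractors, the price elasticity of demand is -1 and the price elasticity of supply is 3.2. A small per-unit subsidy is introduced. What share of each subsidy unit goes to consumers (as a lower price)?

Consumer share = 16/21

For a small subsidy around the equilibrium, the benefit split depends on the relative slopes, which at a point are proportional to the elasticities.
Buyer share = εs/(εs + |εd|) = 3.2/(3.2 + 1) = 16/21; seller share = |εd|/(εs + |εd|) = 5/21.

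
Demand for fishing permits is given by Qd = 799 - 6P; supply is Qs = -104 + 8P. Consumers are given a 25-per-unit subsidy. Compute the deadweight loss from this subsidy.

Deadweight loss = 7500/7

Pre-subsidy: 799 - 6P = -104 + 8P gives P* = 64.5, Q* = 412.
With the rebate, buyers effectively pay Pb = Ps − 25, where Ps is the price sellers receive.
Demand in terms of Ps becomes Qd = 799 − 6(Ps − 25) = 949 - 6Ps. Setting this equal to supply: 949 - 6Ps = -104 + 8Ps, so Ps = 1053/14.
Buyers pay Pb = 1053/14 − 25 = 703/14; Q' = -104 + 8·(1053/14) = 3484/7.
The subsidy expands output by 3484/7 − 412 = 600/7 past the efficient level; on those units the gap between marginal cost and willingness to pay runs from 0 up to 25.
DWL = ½ × 25 × 600/7 = 7500/7.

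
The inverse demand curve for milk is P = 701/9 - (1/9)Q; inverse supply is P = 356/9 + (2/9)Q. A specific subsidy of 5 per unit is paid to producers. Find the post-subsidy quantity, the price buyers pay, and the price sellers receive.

Pre-subsidy: 701/9 - (1/9)Q = 356/9 + (2/9)Q gives Q* = 115 and P* = 586/9.
With the subsidy, sellers receive Ps = Pb + 5 for each unit, where Pb is the price buyers pay.
On the curves, Pb = 701/9 - (1/9)Q and Ps = 356/9 + (2/9)Q; the wedge Ps − Pb = 5 gives 356/9 + (2/9)Q − (701/9 - (1/9)Q) = 5, so Q' = 130.
Then Pb = 701/9 − (1/9)·130 = 571/9 and Ps = 356/9 + (2/9)·130 = 616/9.

Q' = 130; buyers pay 571/9; sellers receive 616/9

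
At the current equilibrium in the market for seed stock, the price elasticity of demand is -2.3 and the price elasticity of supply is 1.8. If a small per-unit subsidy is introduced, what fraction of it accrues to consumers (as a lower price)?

For a small subsidy around the equilibrium, the benefit split depends on the relative slopes, which at a point are proportional to the elasticities.
Buyer share = εs/(εs + |εd|) = 1.8/(1.8 + 2.3) = 18/41; seller share = |εd|/(εs + |εd|) = 23/41.

Consumer share = 18/41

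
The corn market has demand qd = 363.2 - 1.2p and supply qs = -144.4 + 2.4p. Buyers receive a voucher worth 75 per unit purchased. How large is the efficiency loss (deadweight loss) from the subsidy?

Pre-subsidy: 363.2 - 1.2p = -144.4 + 2.4p gives p* = 141, q* = 194.
With the rebate, buyers effectively pay pb = ps − 75, where ps is the price sellers receive.
Demand in terms of ps becomes qd = 363.2 − 1.2(ps − 75) = 453.2 - 1.2ps. Setting this equal to supply: 453.2 - 1.2ps = -144.4 + 2.4ps, so ps = 166.
Buyers pay pb = 166 − 75 = 91; q' = -144.4 + 2.4·166 = 254.
The subsidy expands output by 254 − 194 = 60 past the efficient level; on those units the gap between marginal cost and willingness to pay runs from 0 up to 75.
DWL = ½ × 75 × 60 = 2250.

Deadweight loss = 2250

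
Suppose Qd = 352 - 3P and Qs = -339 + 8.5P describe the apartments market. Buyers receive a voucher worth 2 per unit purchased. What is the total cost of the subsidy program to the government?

Government cost = 8104/23

Pre-subsidy: 352 - 3P = -339 + 8.5P gives P* = 1382/23, Q* = 3950/23.
With the rebate, buyers effectively pay Pb = Ps − 2, where Ps is the price sellers receive.
Demand in terms of Ps becomes Qd = 352 − 3(Ps − 2) = 358 - 3Ps. Setting this equal to supply: 358 - 3Ps = -339 + 8.5Ps, so Ps = 1394/23.
Buyers pay Pb = 1394/23 − 2 = 1348/23; Q' = -339 + 8.5·(1394/23) = 4052/23.
Government outlay = subsidy × quantity = 2 × 4052/23 = 8104/23.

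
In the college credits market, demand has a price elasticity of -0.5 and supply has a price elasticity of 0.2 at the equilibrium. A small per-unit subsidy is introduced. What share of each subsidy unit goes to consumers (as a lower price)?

Consumer share = 2/7

For a small subsidy around the equilibrium, the benefit split depends on the relative slopes, which at a point are proportional to the elasticities.
Buyer share = εs/(εs + |εd|) = 0.2/(0.2 + 0.5) = 2/7; seller share = |εd|/(εs + |εd|) = 5/7.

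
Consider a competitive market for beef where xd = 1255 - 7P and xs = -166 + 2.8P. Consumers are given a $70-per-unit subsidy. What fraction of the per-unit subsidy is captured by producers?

Pre-subsidy: 1255 - 7P = -166 + 2.8P gives P* = 145, x* = 240.
With the rebate, buyers effectively pay Pb = Ps − 70, where Ps is the price sellers receive.
Demand in terms of Ps becomes xd = 1255 − 7(Ps − 70) = 1745 - 7Ps. Setting this equal to supply: 1745 - 7Ps = -166 + 2.8Ps, so Ps = 195.
Buyers pay Pb = 195 − 70 = 125; x' = -166 + 2.8·195 = 380.
Buyers' price falls by P* − Pb = 145 − 125 = 20; sellers' price rises by Ps − P* = 195 − 145 = 50.
So producers capture 50/70 = 5/7 of each unit of subsidy.

Producer share = 5/7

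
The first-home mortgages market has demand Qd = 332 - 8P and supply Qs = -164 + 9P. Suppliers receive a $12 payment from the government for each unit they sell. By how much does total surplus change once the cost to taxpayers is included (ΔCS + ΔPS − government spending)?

Pre-subsidy: 332 - 8P = -164 + 9P gives P* = 496/17, Q* = 1676/17.
With the subsidy, sellers receive Ps = Pb + 12 for each unit, where Pb is the price buyers pay.
Supply in terms of Pb becomes Qs = -164 + 9(Pb + 12) = -56 + 9Pb. Setting this equal to demand: 332 - 8Pb = -56 + 9Pb, so Pb = 388/17.
Sellers receive Ps = 388/17 + 12 = 592/17; Q' = 332 − 8·(388/17) = 2540/17.
ΔCS = ½(1676/17 + 2540/17)(496/17 − 388/17) = 13392/17; ΔPS = ½(1676/17 + 2540/17)(592/17 − 496/17) = 11904/17.
Government spending = 12 × 2540/17 = 30480/17.
Net change = 13392/17 + 11904/17 − 30480/17 = -5184/17. The loss equals the DWL triangle ½·12·864/17.

Net change in total surplus = -5184/17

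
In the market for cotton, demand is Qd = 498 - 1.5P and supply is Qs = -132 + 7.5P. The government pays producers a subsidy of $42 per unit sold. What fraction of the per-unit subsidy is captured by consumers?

Consumer share = 5/6

Pre-subsidy: 498 - 1.5P = -132 + 7.5P gives P* = 70, Q* = 393.
With the subsidy, sellers receive Ps = Pb + 42 for each unit, where Pb is the price buyers pay.
Supply in terms of Pb becomes Qs = -132 + 7.5(Pb + 42) = 183 + 7.5Pb. Setting this equal to demand: 498 - 1.5Pb = 183 + 7.5Pb, so Pb = 35.
Sellers receive Ps = 35 + 42 = 77; Q' = 498 − 1.5·35 = 445.5.
Buyers' price falls by P* − Pb = 70 − 35 = 35; sellers' price rises by Ps − P* = 77 − 70 = 7.
So consumers capture 35/42 = 5/6 of each unit of subsidy.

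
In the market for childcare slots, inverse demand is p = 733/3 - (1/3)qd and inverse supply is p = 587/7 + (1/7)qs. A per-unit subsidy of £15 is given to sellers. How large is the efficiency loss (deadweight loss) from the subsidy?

Pre-subsidy: 733/3 - (1/3)q = 587/7 + (1/7)q gives q* = 337 and p* = 132.
With the subsidy, sellers receive ps = pb + 15 for each unit, where pb is the price buyers pay.
On the curves, pb = 733/3 - (1/3)q and ps = 587/7 + (1/7)q; the wedge ps − pb = 15 gives 587/7 + (1/7)q − (733/3 - (1/3)q) = 15, so q' = 368.5.
Then pb = 733/3 − (1/3)·368.5 = 121.5 and ps = 587/7 + (1/7)·368.5 = 136.5.
The subsidy expands output by 368.5 − 337 = 31.5 past the efficient level; on those units the gap between marginal cost and willingness to pay runs from 0 up to 15.
DWL = ½ × 15 × 31.5 = 236.25.

Deadweight loss = £236.25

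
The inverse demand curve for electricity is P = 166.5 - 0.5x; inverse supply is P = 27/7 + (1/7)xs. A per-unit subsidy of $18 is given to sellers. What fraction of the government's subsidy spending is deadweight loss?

DWL / government spending = 14/281

Pre-subsidy: 166.5 - 0.5x = 27/7 + (1/7)x gives x* = 253 and P* = 40.
With the subsidy, sellers receive Ps = Pb + 18 for each unit, where Pb is the price buyers pay.
On the curves, Pb = 166.5 - 0.5x and Ps = 27/7 + (1/7)x; the wedge Ps − Pb = 18 gives 27/7 + (1/7)x − (166.5 - 0.5x) = 18, so x' = 281.
Then Pb = 166.5 − 0.5·281 = 26 and Ps = 27/7 + (1/7)·281 = 44.
ΔCS = ½(253 + 281)(40 − 26) = 3738; ΔPS = ½(253 + 281)(44 − 40) = 1068.
Government spending = 18 × 281 = 5058.
DWL = ½ × 18 × (281 − 253) = 252; fraction = 252 / 5058 = 14/281.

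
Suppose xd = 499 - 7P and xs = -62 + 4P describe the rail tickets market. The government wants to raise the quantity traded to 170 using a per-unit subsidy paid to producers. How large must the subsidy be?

Required subsidy s = 11 per unit

At x = 170, invert demand for the buyer price: Pb = (499 − 170)/7 = 47; invert supply for the seller price: Ps = (170 − (-62))/4 = 58.
The subsidy must fill the gap: s = Ps − Pb = 58 − 47 = 11.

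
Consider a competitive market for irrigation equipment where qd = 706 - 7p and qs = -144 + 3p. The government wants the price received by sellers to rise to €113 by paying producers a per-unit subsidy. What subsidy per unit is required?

Required subsidy s = €40 per unit

At a seller price of 113, quantity supplied is -144 + 3·113 = 195.
Buyers absorb 195 only when they pay pb with 706 − 7·pb = 195, i.e. pb = 73.
s = ps − pb = 113 − 73 = 40.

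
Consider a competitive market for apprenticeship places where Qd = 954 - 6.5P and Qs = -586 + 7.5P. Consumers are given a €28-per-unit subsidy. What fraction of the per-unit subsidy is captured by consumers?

Pre-subsidy: 954 - 6.5P = -586 + 7.5P gives P* = 110, Q* = 239.
With the rebate, buyers effectively pay Pb = Ps − 28, where Ps is the price sellers receive.
Demand in terms of Ps becomes Qd = 954 − 6.5(Ps − 28) = 1136 - 6.5Ps. Setting this equal to supply: 1136 - 6.5Ps = -586 + 7.5Ps, so Ps = 123.
Buyers pay Pb = 123 − 28 = 95; Q' = -586 + 7.5·123 = 336.5.
Buyers' price falls by P* − Pb = 110 − 95 = 15; sellers' price rises by Ps − P* = 123 − 110 = 13.
So consumers capture 15/28 = 15/28 of each unit of subsidy.

Consumer share = 15/28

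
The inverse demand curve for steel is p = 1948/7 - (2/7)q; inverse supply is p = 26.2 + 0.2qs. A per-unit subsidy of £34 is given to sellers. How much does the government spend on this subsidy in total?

Government cost = £20026

Pre-subsidy: 1948/7 - (2/7)q = 26.2 + 0.2q gives q* = 519 and p* = 130.
With the subsidy, sellers receive ps = pb + 34 for each unit, where pb is the price buyers pay.
On the curves, pb = 1948/7 - (2/7)q and ps = 26.2 + 0.2q; the wedge ps − pb = 34 gives 26.2 + 0.2q − (1948/7 - (2/7)q) = 34, so q' = 589.
Then pb = 1948/7 − (2/7)·589 = 110 and ps = 26.2 + 0.2·589 = 144.
Government outlay = subsidy × quantity = 34 × 589 = 20026.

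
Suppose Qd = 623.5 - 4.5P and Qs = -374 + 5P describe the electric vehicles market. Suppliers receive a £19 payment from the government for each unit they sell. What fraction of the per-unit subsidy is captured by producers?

Producer share = 9/19

Pre-subsidy: 623.5 - 4.5P = -374 + 5P gives P* = 105, Q* = 151.
With the subsidy, sellers receive Ps = Pb + 19 for each unit, where Pb is the price buyers pay.
Supply in terms of Pb becomes Qs = -374 + 5(Pb + 19) = -279 + 5Pb. Setting this equal to demand: 623.5 - 4.5Pb = -279 + 5Pb, so Pb = 95.
Sellers receive Ps = 95 + 19 = 114; Q' = 623.5 − 4.5·95 = 196.
Buyers' price falls by P* − Pb = 105 − 95 = 10; sellers' price rises by Ps − P* = 114 − 105 = 9.
So producers capture 9/19 = 9/19 of each unit of subsidy.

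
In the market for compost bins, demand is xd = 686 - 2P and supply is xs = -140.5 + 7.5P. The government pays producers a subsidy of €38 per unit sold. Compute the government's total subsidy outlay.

Government cost = €21736

Pre-subsidy: 686 - 2P = -140.5 + 7.5P gives P* = 87, x* = 512.
With the subsidy, sellers receive Ps = Pb + 38 for each unit, where Pb is the price buyers pay.
Supply in terms of Pb becomes xs = -140.5 + 7.5(Pb + 38) = 144.5 + 7.5Pb. Setting this equal to demand: 686 - 2Pb = 144.5 + 7.5Pb, so Pb = 57.
Sellers receive Ps = 57 + 38 = 95; x' = 686 − 2·57 = 572.
Government outlay = subsidy × quantity = 38 × 572 = 21736.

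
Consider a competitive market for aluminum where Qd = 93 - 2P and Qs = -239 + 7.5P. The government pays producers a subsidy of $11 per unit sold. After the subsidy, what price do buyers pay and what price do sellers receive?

Buyers pay 499/19; sellers receive 708/19

Pre-subsidy: 93 - 2P = -239 + 7.5P gives P* = 664/19, Q* = 439/19.
With the subsidy, sellers receive Ps = Pb + 11 for each unit, where Pb is the price buyers pay.
Supply in terms of Pb becomes Qs = -239 + 7.5(Pb + 11) = -156.5 + 7.5Pb. Setting this equal to demand: 93 - 2Pb = -156.5 + 7.5Pb, so Pb = 499/19.
Sellers receive Ps = 499/19 + 11 = 708/19; Q' = 93 − 2·(499/19) = 769/19.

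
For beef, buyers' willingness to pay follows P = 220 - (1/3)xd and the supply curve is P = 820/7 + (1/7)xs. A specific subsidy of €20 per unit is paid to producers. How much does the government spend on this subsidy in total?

Government cost = €5160

Pre-subsidy: 220 - (1/3)x = 820/7 + (1/7)x gives x* = 216 and P* = 148.
With the subsidy, sellers receive Ps = Pb + 20 for each unit, where Pb is the price buyers pay.
On the curves, Pb = 220 - (1/3)x and Ps = 820/7 + (1/7)x; the wedge Ps − Pb = 20 gives 820/7 + (1/7)x − (220 - (1/3)x) = 20, so x' = 258.
Then Pb = 220 − (1/3)·258 = 134 and Ps = 820/7 + (1/7)·258 = 154.
Government outlay = subsidy × quantity = 20 × 258 = 5160.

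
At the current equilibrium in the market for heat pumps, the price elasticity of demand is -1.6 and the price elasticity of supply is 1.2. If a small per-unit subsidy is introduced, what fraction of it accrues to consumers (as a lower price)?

For a small subsidy around the equilibrium, the benefit split depends on the relative slopes, which at a point are proportional to the elasticities.
Buyer share = εs/(εs + |εd|) = 1.2/(1.2 + 1.6) = 3/7; seller share = |εd|/(εs + |εd|) = 4/7.

Consumer share = 3/7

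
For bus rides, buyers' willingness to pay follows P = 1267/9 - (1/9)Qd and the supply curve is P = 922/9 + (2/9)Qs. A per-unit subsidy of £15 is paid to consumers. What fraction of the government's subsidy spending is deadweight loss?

DWL / government spending = 0.140625

Pre-subsidy: 1267/9 - (1/9)Q = 922/9 + (2/9)Q gives Q* = 115 and P* = 128.
With the rebate, buyers effectively pay Pb = Ps − 15, where Ps is the price sellers receive.
On the curves, Pb = 1267/9 - (1/9)Q and Ps = 922/9 + (2/9)Q; the wedge Ps − Pb = 15 gives 922/9 + (2/9)Q − (1267/9 - (1/9)Q) = 15, so Q' = 160.
Then Pb = 1267/9 − (1/9)·160 = 123 and Ps = 922/9 + (2/9)·160 = 138.
ΔCS = ½(115 + 160)(128 − 123) = 687.5; ΔPS = ½(115 + 160)(138 − 128) = 1375.
Government spending = 15 × 160 = 2400.
DWL = ½ × 15 × (160 − 115) = 337.5; fraction = 337.5 / 2400 = 0.140625.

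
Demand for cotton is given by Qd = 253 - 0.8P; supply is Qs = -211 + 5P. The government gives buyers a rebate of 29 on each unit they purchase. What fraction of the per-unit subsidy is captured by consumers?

Consumer share = 25/29

Pre-subsidy: 253 - 0.8P = -211 + 5P gives P* = 80, Q* = 189.
With the rebate, buyers effectively pay Pb = Ps − 29, where Ps is the price sellers receive.
Demand in terms of Ps becomes Qd = 253 − 0.8(Ps − 29) = 276.2 - 0.8Ps. Setting this equal to supply: 276.2 - 0.8Ps = -211 + 5Ps, so Ps = 84.
Buyers pay Pb = 84 − 29 = 55; Q' = -211 + 5·84 = 209.
Buyers' price falls by P* − Pb = 80 − 55 = 25; sellers' price rises by Ps − P* = 84 − 80 = 4.
So consumers capture 25/29 = 25/29 of each unit of subsidy.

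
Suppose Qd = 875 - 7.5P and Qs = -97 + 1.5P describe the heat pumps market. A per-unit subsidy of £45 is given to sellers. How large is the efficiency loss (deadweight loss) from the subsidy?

Pre-subsidy: 875 - 7.5P = -97 + 1.5P gives P* = 108, Q* = 65.
With the subsidy, sellers receive Ps = Pb + 45 for each unit, where Pb is the price buyers pay.
Supply in terms of Pb becomes Qs = -97 + 1.5(Pb + 45) = -29.5 + 1.5Pb. Setting this equal to demand: 875 - 7.5Pb = -29.5 + 1.5Pb, so Pb = 100.5.
Sellers receive Ps = 100.5 + 45 = 145.5; Q' = 875 − 7.5·100.5 = 121.25.
The subsidy expands output by 121.25 − 65 = 56.25 past the efficient level; on those units the gap between marginal cost and willingness to pay runs from 0 up to 45.
DWL = ½ × 45 × 56.25 = 1265.625.

Deadweight loss = £1265.625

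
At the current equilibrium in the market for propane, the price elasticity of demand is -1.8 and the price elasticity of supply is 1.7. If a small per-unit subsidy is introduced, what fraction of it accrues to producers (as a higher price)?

Producer share = 18/35

For a small subsidy around the equilibrium, the benefit split depends on the relative slopes, which at a point are proportional to the elasticities.
Buyer share = εs/(εs + |εd|) = 1.7/(1.7 + 1.8) = 17/35; seller share = |εd|/(εs + |εd|) = 18/35.
So producers capture 18/35 of the subsidy.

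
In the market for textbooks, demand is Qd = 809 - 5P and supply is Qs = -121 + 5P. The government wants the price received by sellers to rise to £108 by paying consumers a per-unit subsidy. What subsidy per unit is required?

Required subsidy s = £30 per unit

At a seller price of 108, quantity supplied is -121 + 5·108 = 419.
Buyers absorb 419 only when they pay Pb with 809 − 5·Pb = 419, i.e. Pb = 78.
s = Ps − Pb = 108 − 78 = 30.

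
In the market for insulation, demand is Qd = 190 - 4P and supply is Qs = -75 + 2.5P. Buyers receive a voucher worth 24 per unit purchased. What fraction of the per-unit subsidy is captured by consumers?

Pre-subsidy: 190 - 4P = -75 + 2.5P gives P* = 530/13, Q* = 350/13.
With the rebate, buyers effectively pay Pb = Ps − 24, where Ps is the price sellers receive.
Demand in terms of Ps becomes Qd = 190 − 4(Ps − 24) = 286 - 4Ps. Setting this equal to supply: 286 - 4Ps = -75 + 2.5Ps, so Ps = 722/13.
Buyers pay Pb = 722/13 − 24 = 410/13; Q' = -75 + 2.5·(722/13) = 830/13.
Buyers' price falls by P* − Pb = 530/13 − 410/13 = 120/13; sellers' price rises by Ps − P* = 722/13 − 530/13 = 192/13.
So consumers capture (120/13)/24 = 5/13 of each unit of subsidy.

Consumer share = 5/13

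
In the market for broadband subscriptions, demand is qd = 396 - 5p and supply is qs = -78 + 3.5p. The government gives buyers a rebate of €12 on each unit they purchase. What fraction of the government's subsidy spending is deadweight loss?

Pre-subsidy: 396 - 5p = -78 + 3.5p gives p* = 948/17, q* = 1992/17.
With the rebate, buyers effectively pay pb = ps − 12, where ps is the price sellers receive.
Demand in terms of ps becomes qd = 396 − 5(ps − 12) = 456 - 5ps. Setting this equal to supply: 456 - 5ps = -78 + 3.5ps, so ps = 1068/17.
Buyers pay pb = 1068/17 − 12 = 864/17; q' = -78 + 3.5·(1068/17) = 2412/17.
ΔCS = ½(1992/17 + 2412/17)(948/17 − 864/17) = 184968/289; ΔPS = ½(1992/17 + 2412/17)(1068/17 − 948/17) = 264240/289.
Government spending = 12 × 2412/17 = 28944/17.
DWL = ½ × 12 × (2412/17 − 1992/17) = 2520/17; fraction = (2520/17) / (28944/17) = 35/402.

DWL / government spending = 35/402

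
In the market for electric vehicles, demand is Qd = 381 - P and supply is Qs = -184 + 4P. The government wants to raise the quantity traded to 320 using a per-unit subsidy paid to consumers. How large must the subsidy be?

At Q = 320, invert demand for the buyer price: Pb = (381 − 320)/1 = 61; invert supply for the seller price: Ps = (320 − (-184))/4 = 126.
The subsidy must fill the gap: s = Ps − Pb = 126 − 61 = 65.

Required subsidy s = 65 per unit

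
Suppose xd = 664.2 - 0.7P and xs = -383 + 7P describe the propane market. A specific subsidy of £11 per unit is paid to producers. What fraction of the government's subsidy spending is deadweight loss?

DWL / government spending = 7/1152

Pre-subsidy: 664.2 - 0.7P = -383 + 7P gives P* = 136, x* = 569.
With the subsidy, sellers receive Ps = Pb + 11 for each unit, where Pb is the price buyers pay.
Supply in terms of Pb becomes xs = -383 + 7(Pb + 11) = -306 + 7Pb. Setting this equal to demand: 664.2 - 0.7Pb = -306 + 7Pb, so Pb = 126.
Sellers receive Ps = 126 + 11 = 137; x' = 664.2 − 0.7·126 = 576.
ΔCS = ½(569 + 576)(136 − 126) = 5725; ΔPS = ½(569 + 576)(137 − 136) = 572.5.
Government spending = 11 × 576 = 6336.
DWL = ½ × 11 × (576 − 569) = 38.5; fraction = 38.5 / 6336 = 7/1152.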